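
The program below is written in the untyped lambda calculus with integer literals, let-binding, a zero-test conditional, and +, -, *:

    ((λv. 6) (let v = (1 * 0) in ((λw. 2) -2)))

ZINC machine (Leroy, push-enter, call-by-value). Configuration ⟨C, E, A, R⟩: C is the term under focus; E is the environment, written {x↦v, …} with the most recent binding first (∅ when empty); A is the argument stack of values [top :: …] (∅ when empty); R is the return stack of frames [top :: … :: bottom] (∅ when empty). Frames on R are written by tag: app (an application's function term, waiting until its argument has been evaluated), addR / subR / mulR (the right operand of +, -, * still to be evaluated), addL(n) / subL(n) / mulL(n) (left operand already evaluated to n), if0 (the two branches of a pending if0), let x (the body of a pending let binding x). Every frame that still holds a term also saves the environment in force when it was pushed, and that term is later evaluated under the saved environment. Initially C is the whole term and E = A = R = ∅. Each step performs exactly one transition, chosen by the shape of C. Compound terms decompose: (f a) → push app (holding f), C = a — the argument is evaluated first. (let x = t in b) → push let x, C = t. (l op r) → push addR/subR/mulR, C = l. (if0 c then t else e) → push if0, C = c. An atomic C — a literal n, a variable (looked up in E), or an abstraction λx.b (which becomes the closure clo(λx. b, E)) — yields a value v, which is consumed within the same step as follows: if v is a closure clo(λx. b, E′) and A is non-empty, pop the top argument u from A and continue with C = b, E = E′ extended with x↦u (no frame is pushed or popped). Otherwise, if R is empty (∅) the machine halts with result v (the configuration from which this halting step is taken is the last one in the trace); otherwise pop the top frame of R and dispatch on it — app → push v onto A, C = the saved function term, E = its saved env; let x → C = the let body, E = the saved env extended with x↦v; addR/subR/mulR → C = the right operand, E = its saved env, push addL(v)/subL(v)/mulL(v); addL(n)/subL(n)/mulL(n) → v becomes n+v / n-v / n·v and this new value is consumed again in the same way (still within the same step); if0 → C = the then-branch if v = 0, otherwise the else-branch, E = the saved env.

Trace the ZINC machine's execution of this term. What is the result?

Answer: 6

Execution trace:
t=0: [C=((λv. 6) (let v = (1 * 0) in ((λw. 2) -2))) | E=∅ | A=∅ | R=∅]
t=1: [C=(let v = (1 * 0) in ((λw. 2) -2)) | E=∅ | A=∅ | R=[app]]
t=2: [C=(1 * 0) | E=∅ | A=∅ | R=[let v :: app]]
t=3: [C=1 | E=∅ | A=∅ | R=[mulR :: let v :: app]]
t=4: [C=0 | E=∅ | A=∅ | R=[mulL(1) :: let v :: app]]
t=5: [C=((λw. 2) -2) | E={v↦0} | A=∅ | R=[app]]
t=6: [C=-2 | E={v↦0} | A=∅ | R=[app :: app]]
t=7: [C=(λw. 2) | E={v↦0} | A=[-2] | R=[app]]
t=8: [C=2 | E={w↦-2, v↦0} | A=∅ | R=[app]]
t=9: [C=(λv. 6) | E=∅ | A=[2] | R=∅]
t=10: [C=6 | E={v↦2} | A=∅ | R=∅]
→ final value 6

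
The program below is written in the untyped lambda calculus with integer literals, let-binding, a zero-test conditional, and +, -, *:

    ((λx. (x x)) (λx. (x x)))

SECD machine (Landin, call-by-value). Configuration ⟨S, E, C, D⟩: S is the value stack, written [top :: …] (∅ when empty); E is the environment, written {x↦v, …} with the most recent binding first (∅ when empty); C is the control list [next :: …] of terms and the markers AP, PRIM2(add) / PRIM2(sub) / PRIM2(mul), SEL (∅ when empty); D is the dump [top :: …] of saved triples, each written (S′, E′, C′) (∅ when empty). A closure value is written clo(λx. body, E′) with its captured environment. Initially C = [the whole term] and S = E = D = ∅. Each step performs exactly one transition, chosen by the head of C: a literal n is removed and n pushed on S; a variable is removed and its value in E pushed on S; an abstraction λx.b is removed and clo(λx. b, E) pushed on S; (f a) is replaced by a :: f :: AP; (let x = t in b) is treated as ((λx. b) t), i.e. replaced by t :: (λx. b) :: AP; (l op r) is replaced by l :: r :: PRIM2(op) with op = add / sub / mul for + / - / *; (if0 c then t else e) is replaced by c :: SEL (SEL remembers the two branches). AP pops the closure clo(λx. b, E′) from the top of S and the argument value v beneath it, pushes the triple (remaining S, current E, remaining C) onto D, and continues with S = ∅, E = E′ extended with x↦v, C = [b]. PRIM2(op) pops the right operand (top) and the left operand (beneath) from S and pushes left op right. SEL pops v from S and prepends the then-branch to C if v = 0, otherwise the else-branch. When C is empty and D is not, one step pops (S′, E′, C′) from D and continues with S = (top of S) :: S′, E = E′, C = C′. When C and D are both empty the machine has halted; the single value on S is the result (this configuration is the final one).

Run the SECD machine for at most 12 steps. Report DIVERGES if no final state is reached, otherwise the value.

Answer: DIVERGES (no final state within 12 steps)

Machine steps:
[0] ⟨S=∅; E=∅; C=[((λx. (x x)) (λx. (x x)))]; D=∅⟩
[1] ⟨S=∅; E=∅; C=[(λx. (x x)) :: (λx. (x x)) :: AP]; D=∅⟩
[2] ⟨S=[clo(λx. (x x), ∅)]; E=∅; C=[(λx. (x x)) :: AP]; D=∅⟩
[3] ⟨S=[clo(λx. (x x), ∅) :: clo(λx. (x x), ∅)]; E=∅; C=[AP]; D=∅⟩
[4] ⟨S=∅; E={x↦clo(λx. (x x), ∅)}; C=[(x x)]; D=[(∅, ∅, ∅)]⟩
[5] ⟨S=∅; E={x↦clo(λx. (x x), ∅)}; C=[x :: x :: AP]; D=[(∅, ∅, ∅)]⟩
[6] ⟨S=[clo(λx. (x x), ∅)]; E={x↦clo(λx. (x x), ∅)}; C=[x :: AP]; D=[(∅, ∅, ∅)]⟩
[7] ⟨S=[clo(λx. (x x), ∅) :: clo(λx. (x x), ∅)]; E={x↦clo(λx. (x x), ∅)}; C=[AP]; D=[(∅, ∅, ∅)]⟩
[8] ⟨S=∅; E={x↦clo(λx. (x x), ∅)}; C=[(x x)]; D=[(∅, {x↦clo(λx. (x x), ∅)}, ∅) :: (∅, ∅, ∅)]⟩
[9] ⟨S=∅; E={x↦clo(λx. (x x), ∅)}; C=[x :: x :: AP]; D=[(∅, {x↦clo(λx. (x x), ∅)}, ∅) :: (∅, ∅, ∅)]⟩
[10] ⟨S=[clo(λx. (x x), ∅)]; E={x↦clo(λx. (x x), ∅)}; C=[x :: AP]; D=[(∅, {x↦clo(λx. (x x), ∅)}, ∅) :: (∅, ∅, ∅)]⟩
[11] ⟨S=[clo(λx. (x x), ∅) :: clo(λx. (x x), ∅)]; E={x↦clo(λx. (x x), ∅)}; C=[AP]; D=[(∅, {x↦clo(λx. (x x), ∅)}, ∅) :: (∅, ∅, ∅)]⟩
[12] ⟨S=∅; E={x↦clo(λx. (x x), ∅)}; C=[(x x)]; D=[(∅, {x↦clo(λx. (x x), ∅)}, ∅) :: (∅, {x↦clo(λx. (x x), ∅)}, ∅) :: (∅, ∅, ∅)]⟩
→ 12 transitions taken and the configuration is still not final: no result within 12 steps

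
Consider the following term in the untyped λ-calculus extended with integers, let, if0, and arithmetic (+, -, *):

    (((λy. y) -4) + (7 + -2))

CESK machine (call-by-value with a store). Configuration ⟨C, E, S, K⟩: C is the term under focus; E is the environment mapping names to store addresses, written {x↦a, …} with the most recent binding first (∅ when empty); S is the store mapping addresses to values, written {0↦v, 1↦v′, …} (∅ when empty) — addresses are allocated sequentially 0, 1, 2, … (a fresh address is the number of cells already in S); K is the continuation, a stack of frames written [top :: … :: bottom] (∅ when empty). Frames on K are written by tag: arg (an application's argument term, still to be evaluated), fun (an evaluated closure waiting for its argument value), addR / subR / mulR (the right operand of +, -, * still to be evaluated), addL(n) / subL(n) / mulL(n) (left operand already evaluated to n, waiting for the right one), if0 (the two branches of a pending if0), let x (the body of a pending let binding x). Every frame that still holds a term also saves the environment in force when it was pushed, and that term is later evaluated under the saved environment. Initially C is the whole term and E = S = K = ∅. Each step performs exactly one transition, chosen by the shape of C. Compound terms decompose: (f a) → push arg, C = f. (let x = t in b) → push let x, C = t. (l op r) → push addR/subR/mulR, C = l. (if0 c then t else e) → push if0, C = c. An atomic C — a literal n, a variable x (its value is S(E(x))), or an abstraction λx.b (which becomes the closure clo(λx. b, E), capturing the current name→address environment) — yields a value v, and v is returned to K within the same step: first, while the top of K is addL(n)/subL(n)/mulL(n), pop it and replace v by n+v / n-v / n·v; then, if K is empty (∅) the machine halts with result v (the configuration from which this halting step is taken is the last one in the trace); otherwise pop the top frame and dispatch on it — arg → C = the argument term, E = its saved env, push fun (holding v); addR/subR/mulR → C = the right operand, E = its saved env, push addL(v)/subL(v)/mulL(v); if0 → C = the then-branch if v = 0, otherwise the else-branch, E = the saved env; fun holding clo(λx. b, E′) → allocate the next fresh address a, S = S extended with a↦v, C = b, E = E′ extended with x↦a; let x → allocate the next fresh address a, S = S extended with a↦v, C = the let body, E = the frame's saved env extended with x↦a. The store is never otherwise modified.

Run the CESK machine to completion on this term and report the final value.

Answer: 1

Execution trace:
step 0: <C=(((λy. y) -4) + (7 + -2)), E=∅, S=∅, K=∅>
step 1: <C=((λy. y) -4), E=∅, S=∅, K=[addR]>
step 2: <C=(λy. y), E=∅, S=∅, K=[arg :: addR]>
step 3: <C=-4, E=∅, S=∅, K=[fun :: addR]>
step 4: <C=y, E={y↦0}, S={0↦-4}, K=[addR]>
step 5: <C=(7 + -2), E=∅, S={0↦-4}, K=[addL(-4)]>
step 6: <C=7, E=∅, S={0↦-4}, K=[addR :: addL(-4)]>
step 7: <C=-2, E=∅, S={0↦-4}, K=[addL(7) :: addL(-4)]>
→ final value 1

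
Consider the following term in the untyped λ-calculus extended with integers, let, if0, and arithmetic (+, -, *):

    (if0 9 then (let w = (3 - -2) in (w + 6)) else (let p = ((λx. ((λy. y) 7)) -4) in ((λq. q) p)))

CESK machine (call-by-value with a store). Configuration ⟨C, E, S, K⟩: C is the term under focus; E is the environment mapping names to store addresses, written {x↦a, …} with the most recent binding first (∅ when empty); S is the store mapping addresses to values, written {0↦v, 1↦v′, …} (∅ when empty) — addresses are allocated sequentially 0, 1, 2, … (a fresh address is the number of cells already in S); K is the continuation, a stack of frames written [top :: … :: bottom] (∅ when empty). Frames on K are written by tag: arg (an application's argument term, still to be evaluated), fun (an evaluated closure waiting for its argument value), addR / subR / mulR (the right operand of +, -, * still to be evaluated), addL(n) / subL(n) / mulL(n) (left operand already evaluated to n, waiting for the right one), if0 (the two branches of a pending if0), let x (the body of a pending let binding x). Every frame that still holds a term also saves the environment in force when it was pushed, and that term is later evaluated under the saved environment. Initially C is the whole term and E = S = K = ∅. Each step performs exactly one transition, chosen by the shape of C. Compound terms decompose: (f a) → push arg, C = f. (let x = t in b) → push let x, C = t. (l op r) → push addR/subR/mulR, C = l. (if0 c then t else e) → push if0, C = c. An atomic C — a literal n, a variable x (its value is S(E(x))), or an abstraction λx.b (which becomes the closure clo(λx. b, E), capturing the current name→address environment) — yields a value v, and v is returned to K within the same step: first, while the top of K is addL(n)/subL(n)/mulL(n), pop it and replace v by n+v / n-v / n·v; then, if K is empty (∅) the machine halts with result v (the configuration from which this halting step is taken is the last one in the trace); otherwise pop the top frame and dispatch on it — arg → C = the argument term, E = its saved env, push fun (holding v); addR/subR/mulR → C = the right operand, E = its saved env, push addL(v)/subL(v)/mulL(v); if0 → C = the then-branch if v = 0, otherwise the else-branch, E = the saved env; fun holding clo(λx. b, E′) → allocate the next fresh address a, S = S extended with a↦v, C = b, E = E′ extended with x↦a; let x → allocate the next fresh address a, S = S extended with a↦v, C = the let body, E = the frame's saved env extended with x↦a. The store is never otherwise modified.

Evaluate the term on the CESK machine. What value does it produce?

0. ⟨C=(if0 9 then (let w = (3 - -2) in (w + 6)) else (let p = ((λx. ((λy. y) 7)) -4) in ((λq. q) p))); E=∅; S=∅; K=∅⟩
1. ⟨C=9; E=∅; S=∅; K=[if0]⟩
2. ⟨C=(let p = ((λx. ((λy. y) 7)) -4) in ((λq. q) p)); E=∅; S=∅; K=∅⟩
3. ⟨C=((λx. ((λy. y) 7)) -4); E=∅; S=∅; K=[let p]⟩
4. ⟨C=(λx. ((λy. y) 7)); E=∅; S=∅; K=[arg :: let p]⟩
5. ⟨C=-4; E=∅; S=∅; K=[fun :: let p]⟩
6. ⟨C=((λy. y) 7); E={x↦0}; S={0↦-4}; K=[let p]⟩
7. ⟨C=(λy. y); E={x↦0}; S={0↦-4}; K=[arg :: let p]⟩
8. ⟨C=7; E={x↦0}; S={0↦-4}; K=[fun :: let p]⟩
9. ⟨C=y; E={y↦1, x↦0}; S={0↦-4, 1↦7}; K=[let p]⟩
10. ⟨C=((λq. q) p); E={p↦2}; S={0↦-4, 1↦7, 2↦7}; K=∅⟩
11. ⟨C=(λq. q); E={p↦2}; S={0↦-4, 1↦7, 2↦7}; K=[arg]⟩
12. ⟨C=p; E={p↦2}; S={0↦-4, 1↦7, 2↦7}; K=[fun]⟩
13. ⟨C=q; E={q↦3, p↦2}; S={0↦-4, 1↦7, 2↦7, 3↦7}; K=∅⟩
→ final value 7

Answer: 7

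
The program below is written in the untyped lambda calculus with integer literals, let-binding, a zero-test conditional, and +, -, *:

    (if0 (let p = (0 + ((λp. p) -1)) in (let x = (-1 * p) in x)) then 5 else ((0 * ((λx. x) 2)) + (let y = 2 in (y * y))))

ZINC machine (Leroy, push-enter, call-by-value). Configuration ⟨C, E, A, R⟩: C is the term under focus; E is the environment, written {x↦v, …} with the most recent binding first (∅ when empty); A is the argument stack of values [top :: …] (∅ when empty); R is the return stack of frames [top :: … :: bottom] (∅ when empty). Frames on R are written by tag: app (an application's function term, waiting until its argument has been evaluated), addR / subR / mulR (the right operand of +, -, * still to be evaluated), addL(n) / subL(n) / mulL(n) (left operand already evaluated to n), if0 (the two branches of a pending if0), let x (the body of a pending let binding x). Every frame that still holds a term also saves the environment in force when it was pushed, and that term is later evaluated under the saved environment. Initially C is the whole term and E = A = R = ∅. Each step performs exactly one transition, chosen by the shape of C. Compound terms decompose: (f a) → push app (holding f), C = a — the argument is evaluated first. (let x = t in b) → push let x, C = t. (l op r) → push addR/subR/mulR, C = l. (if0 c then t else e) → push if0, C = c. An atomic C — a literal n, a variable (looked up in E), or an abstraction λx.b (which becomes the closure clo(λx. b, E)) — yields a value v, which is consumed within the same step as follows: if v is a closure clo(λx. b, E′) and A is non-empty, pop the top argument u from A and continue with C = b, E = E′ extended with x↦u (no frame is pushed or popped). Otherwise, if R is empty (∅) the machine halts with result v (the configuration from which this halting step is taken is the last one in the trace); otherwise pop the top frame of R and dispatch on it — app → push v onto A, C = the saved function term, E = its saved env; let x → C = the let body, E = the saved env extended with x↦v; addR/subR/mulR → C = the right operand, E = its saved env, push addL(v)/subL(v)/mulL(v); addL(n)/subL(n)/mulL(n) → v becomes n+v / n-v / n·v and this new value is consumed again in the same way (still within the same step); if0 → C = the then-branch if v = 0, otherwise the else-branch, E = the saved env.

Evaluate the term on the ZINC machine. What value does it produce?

Answer: 4

Execution trace:
0. ⟨C=(if0 (let p = (0 + ((λp. p) -1)) in (let x = (-1 * p) in x)) then 5 else ((0 * ((λx. x) 2)) + (let y = 2 in (y * y)))); E=∅; A=∅; R=∅⟩
1. ⟨C=(let p = (0 + ((λp. p) -1)) in (let x = (-1 * p) in x)); E=∅; A=∅; R=[if0]⟩
2. ⟨C=(0 + ((λp. p) -1)); E=∅; A=∅; R=[let p :: if0]⟩
3. ⟨C=0; E=∅; A=∅; R=[addR :: let p :: if0]⟩
4. ⟨C=((λp. p) -1); E=∅; A=∅; R=[addL(0) :: let p :: if0]⟩
5. ⟨C=-1; E=∅; A=∅; R=[app :: addL(0) :: let p :: if0]⟩
6. ⟨C=(λp. p); E=∅; A=[-1]; R=[addL(0) :: let p :: if0]⟩
7. ⟨C=p; E={p↦-1}; A=∅; R=[addL(0) :: let p :: if0]⟩
8. ⟨C=(let x = (-1 * p) in x); E={p↦-1}; A=∅; R=[if0]⟩
9. ⟨C=(-1 * p); E={p↦-1}; A=∅; R=[let x :: if0]⟩
10. ⟨C=-1; E={p↦-1}; A=∅; R=[mulR :: let x :: if0]⟩
11. ⟨C=p; E={p↦-1}; A=∅; R=[mulL(-1) :: let x :: if0]⟩
12. ⟨C=x; E={x↦1, p↦-1}; A=∅; R=[if0]⟩
13. ⟨C=((0 * ((λx. x) 2)) + (let y = 2 in (y * y))); E=∅; A=∅; R=∅⟩
14. ⟨C=(0 * ((λx. x) 2)); E=∅; A=∅; R=[addR]⟩
15. ⟨C=0; E=∅; A=∅; R=[mulR :: addR]⟩
16. ⟨C=((λx. x) 2); E=∅; A=∅; R=[mulL(0) :: addR]⟩
17. ⟨C=2; E=∅; A=∅; R=[app :: mulL(0) :: addR]⟩
18. ⟨C=(λx. x); E=∅; A=[2]; R=[mulL(0) :: addR]⟩
19. ⟨C=x; E={x↦2}; A=∅; R=[mulL(0) :: addR]⟩
20. ⟨C=(let y = 2 in (y * y)); E=∅; A=∅; R=[addL(0)]⟩
21. ⟨C=2; E=∅; A=∅; R=[let y :: addL(0)]⟩
22. ⟨C=(y * y); E={y↦2}; A=∅; R=[addL(0)]⟩
23. ⟨C=y; E={y↦2}; A=∅; R=[mulR :: addL(0)]⟩
24. ⟨C=y; E={y↦2}; A=∅; R=[mulL(2) :: addL(0)]⟩
→ final value 4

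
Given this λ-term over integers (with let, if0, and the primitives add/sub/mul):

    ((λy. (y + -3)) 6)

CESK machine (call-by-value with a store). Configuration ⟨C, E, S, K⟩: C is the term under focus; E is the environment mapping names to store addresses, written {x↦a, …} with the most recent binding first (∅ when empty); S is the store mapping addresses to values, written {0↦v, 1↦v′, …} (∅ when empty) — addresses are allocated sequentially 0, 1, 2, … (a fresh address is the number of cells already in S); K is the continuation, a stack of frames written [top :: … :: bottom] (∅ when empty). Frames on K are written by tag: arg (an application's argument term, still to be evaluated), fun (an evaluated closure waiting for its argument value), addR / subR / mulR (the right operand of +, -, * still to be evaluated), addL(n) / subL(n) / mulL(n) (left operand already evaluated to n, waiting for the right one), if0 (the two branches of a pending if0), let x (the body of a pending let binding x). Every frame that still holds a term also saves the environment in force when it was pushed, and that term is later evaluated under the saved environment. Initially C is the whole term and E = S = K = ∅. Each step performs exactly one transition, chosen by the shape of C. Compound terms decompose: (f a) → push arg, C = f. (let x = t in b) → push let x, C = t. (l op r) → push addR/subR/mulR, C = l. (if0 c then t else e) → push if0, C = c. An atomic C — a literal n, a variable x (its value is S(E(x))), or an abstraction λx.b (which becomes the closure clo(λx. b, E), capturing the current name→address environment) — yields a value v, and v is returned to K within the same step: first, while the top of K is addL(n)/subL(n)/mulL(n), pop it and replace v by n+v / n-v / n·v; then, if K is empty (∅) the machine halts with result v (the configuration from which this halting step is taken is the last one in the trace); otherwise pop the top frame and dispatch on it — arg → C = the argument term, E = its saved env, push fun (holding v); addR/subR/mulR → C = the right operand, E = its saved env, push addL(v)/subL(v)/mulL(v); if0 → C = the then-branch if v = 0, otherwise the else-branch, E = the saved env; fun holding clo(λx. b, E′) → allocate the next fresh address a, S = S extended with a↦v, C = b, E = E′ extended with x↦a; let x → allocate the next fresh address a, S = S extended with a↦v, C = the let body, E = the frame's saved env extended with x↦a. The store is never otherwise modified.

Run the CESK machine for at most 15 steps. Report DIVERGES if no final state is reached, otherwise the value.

Answer: 3

Derivation:
step 0: ⟨C=((λy. (y + -3)) 6); E=∅; S=∅; K=∅⟩
step 1: ⟨C=(λy. (y + -3)); E=∅; S=∅; K=[arg]⟩
step 2: ⟨C=6; E=∅; S=∅; K=[fun]⟩
step 3: ⟨C=(y + -3); E={y↦0}; S={0↦6}; K=∅⟩
step 4: ⟨C=y; E={y↦0}; S={0↦6}; K=[addR]⟩
step 5: ⟨C=-3; E={y↦0}; S={0↦6}; K=[addL(6)]⟩
→ final value 3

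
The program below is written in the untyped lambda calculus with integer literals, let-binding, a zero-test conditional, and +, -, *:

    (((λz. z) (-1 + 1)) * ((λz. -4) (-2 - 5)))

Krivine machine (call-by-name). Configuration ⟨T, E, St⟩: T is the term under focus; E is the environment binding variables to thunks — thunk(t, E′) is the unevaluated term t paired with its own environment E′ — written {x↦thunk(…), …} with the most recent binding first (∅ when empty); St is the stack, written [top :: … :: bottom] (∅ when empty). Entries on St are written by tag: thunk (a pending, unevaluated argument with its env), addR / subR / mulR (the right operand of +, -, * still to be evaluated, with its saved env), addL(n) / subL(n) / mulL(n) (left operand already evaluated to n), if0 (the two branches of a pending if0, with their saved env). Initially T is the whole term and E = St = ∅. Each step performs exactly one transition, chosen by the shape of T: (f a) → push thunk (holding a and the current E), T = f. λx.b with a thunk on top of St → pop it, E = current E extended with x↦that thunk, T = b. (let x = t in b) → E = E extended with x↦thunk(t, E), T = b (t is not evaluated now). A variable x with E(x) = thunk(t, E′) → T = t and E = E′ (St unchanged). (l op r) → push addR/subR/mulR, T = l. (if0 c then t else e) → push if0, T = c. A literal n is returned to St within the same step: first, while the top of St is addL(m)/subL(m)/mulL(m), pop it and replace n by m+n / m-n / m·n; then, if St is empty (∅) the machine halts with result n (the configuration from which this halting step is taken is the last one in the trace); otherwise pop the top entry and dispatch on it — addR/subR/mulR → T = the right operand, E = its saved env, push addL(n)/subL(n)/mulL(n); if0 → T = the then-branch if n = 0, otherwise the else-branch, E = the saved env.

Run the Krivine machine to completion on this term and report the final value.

t=0: <T=(((λz. z) (-1 + 1)) * ((λz. -4) (-2 - 5))), E=∅, St=∅>
t=1: <T=((λz. z) (-1 + 1)), E=∅, St=[mulR]>
t=2: <T=(λz. z), E=∅, St=[thunk :: mulR]>
t=3: <T=z, E={z↦thunk((-1 + 1), ∅)}, St=[mulR]>
t=4: <T=(-1 + 1), E=∅, St=[mulR]>
t=5: <T=-1, E=∅, St=[addR :: mulR]>
t=6: <T=1, E=∅, St=[addL(-1) :: mulR]>
t=7: <T=((λz. -4) (-2 - 5)), E=∅, St=[mulL(0)]>
t=8: <T=(λz. -4), E=∅, St=[thunk :: mulL(0)]>
t=9: <T=-4, E={z↦thunk((-2 - 5), ∅)}, St=[mulL(0)]>
→ final value 0

Answer: 0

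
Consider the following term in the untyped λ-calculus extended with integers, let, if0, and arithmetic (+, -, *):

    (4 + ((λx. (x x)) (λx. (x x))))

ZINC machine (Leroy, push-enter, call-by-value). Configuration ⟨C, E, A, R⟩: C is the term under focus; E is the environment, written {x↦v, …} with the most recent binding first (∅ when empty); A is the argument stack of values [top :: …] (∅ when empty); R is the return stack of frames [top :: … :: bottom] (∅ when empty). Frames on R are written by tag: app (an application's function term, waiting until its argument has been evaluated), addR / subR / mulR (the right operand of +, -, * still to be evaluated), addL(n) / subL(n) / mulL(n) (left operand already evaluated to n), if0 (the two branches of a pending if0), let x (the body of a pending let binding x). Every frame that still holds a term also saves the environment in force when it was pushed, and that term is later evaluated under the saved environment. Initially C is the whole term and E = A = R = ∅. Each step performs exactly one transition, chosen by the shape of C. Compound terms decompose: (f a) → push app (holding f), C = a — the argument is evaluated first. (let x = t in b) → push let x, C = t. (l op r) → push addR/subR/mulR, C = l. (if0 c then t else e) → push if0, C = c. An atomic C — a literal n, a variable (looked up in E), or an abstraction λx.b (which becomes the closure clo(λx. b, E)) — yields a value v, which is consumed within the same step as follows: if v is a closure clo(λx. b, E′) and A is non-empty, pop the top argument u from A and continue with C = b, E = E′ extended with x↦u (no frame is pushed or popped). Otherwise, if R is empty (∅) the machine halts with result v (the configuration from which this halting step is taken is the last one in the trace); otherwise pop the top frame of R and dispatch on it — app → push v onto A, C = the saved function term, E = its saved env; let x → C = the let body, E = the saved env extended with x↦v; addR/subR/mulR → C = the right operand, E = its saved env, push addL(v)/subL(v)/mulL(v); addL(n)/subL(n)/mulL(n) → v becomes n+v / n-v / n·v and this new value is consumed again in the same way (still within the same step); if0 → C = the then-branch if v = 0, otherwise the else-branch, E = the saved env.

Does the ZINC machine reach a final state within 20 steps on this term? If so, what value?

step 0: ⟨C=(4 + ((λx. (x x)) (λx. (x x)))); E=∅; A=∅; R=∅⟩
step 1: ⟨C=4; E=∅; A=∅; R=[addR]⟩
step 2: ⟨C=((λx. (x x)) (λx. (x x))); E=∅; A=∅; R=[addL(4)]⟩
step 3: ⟨C=(λx. (x x)); E=∅; A=∅; R=[app :: addL(4)]⟩
step 4: ⟨C=(λx. (x x)); E=∅; A=[clo(λx. (x x), ∅)]; R=[addL(4)]⟩
step 5: ⟨C=(x x); E={x↦clo(λx. (x x), ∅)}; A=∅; R=[addL(4)]⟩
step 6: ⟨C=x; E={x↦clo(λx. (x x), ∅)}; A=∅; R=[app :: addL(4)]⟩
step 7: ⟨C=x; E={x↦clo(λx. (x x), ∅)}; A=[clo(λx. (x x), ∅)]; R=[addL(4)]⟩
… configuration repeats with period 3 (steps 5–7 recur indefinitely) …

Answer: DIVERGES (no final state within 20 steps)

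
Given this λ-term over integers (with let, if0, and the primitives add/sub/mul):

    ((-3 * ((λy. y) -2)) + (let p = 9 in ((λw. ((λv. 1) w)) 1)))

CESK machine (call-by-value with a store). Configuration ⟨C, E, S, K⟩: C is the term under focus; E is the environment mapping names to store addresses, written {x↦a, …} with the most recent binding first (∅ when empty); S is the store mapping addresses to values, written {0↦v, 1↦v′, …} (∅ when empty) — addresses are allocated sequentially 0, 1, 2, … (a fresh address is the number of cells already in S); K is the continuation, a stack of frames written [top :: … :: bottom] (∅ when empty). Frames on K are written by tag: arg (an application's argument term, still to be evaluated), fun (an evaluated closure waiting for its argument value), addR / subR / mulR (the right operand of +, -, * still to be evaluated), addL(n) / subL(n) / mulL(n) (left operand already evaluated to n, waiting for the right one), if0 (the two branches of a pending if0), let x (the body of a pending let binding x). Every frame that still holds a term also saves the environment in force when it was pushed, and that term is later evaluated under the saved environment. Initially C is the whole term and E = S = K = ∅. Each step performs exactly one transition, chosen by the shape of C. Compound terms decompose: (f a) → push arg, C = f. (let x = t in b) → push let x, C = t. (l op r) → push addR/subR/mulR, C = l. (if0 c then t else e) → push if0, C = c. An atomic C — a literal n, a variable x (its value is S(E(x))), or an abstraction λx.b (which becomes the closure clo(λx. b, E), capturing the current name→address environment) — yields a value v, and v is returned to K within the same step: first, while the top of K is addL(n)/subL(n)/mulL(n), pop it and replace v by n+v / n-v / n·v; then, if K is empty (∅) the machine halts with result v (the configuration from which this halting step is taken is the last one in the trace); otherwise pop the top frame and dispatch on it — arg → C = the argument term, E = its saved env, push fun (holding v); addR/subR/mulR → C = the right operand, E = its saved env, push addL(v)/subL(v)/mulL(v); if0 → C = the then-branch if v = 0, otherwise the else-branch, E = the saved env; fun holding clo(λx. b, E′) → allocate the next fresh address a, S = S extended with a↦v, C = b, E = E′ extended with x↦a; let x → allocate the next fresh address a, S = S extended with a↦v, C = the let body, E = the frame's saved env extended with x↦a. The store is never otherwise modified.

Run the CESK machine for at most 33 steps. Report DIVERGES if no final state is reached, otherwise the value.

0. <C=((-3 * ((λy. y) -2)) + (let p = 9 in ((λw. ((λv. 1) w)) 1))), E=∅, S=∅, K=∅>
1. <C=(-3 * ((λy. y) -2)), E=∅, S=∅, K=[addR]>
2. <C=-3, E=∅, S=∅, K=[mulR :: addR]>
3. <C=((λy. y) -2), E=∅, S=∅, K=[mulL(-3) :: addR]>
4. <C=(λy. y), E=∅, S=∅, K=[arg :: mulL(-3) :: addR]>
5. <C=-2, E=∅, S=∅, K=[fun :: mulL(-3) :: addR]>
6. <C=y, E={y↦0}, S={0↦-2}, K=[mulL(-3) :: addR]>
7. <C=(let p = 9 in ((λw. ((λv. 1) w)) 1)), E=∅, S={0↦-2}, K=[addL(6)]>
8. <C=9, E=∅, S={0↦-2}, K=[let p :: addL(6)]>
9. <C=((λw. ((λv. 1) w)) 1), E={p↦1}, S={0↦-2, 1↦9}, K=[addL(6)]>
10. <C=(λw. ((λv. 1) w)), E={p↦1}, S={0↦-2, 1↦9}, K=[arg :: addL(6)]>
11. <C=1, E={p↦1}, S={0↦-2, 1↦9}, K=[fun :: addL(6)]>
12. <C=((λv. 1) w), E={w↦2, p↦1}, S={0↦-2, 1↦9, 2↦1}, K=[addL(6)]>
13. <C=(λv. 1), E={w↦2, p↦1}, S={0↦-2, 1↦9, 2↦1}, K=[arg :: addL(6)]>
14. <C=w, E={w↦2, p↦1}, S={0↦-2, 1↦9, 2↦1}, K=[fun :: addL(6)]>
15. <C=1, E={v↦3, w↦2, p↦1}, S={0↦-2, 1↦9, 2↦1, 3↦1}, K=[addL(6)]>
→ final value 7

Answer: 7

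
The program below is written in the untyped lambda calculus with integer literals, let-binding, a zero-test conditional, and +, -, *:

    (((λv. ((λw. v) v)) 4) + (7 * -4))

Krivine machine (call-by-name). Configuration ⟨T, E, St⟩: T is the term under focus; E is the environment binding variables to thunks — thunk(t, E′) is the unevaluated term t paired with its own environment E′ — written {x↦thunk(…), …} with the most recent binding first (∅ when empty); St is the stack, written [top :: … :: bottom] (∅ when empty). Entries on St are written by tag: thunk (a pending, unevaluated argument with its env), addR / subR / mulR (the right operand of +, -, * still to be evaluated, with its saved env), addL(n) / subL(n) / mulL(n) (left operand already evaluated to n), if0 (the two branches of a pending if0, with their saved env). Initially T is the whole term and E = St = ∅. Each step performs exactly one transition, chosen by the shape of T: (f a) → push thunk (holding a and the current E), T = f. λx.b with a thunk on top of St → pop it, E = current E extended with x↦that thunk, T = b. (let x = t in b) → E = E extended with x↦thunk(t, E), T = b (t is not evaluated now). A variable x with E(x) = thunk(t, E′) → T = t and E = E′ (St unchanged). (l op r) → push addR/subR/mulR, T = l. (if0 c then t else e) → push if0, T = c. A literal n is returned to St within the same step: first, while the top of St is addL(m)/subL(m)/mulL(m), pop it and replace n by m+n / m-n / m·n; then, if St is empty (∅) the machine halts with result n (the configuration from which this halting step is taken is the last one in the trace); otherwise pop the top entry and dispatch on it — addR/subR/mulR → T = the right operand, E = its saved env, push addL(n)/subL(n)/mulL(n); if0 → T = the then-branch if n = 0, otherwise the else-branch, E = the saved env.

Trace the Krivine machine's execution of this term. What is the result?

[0] <T=(((λv. ((λw. v) v)) 4) + (7 * -4)), E=∅, St=∅>
[1] <T=((λv. ((λw. v) v)) 4), E=∅, St=[addR]>
[2] <T=(λv. ((λw. v) v)), E=∅, St=[thunk :: addR]>
[3] <T=((λw. v) v), E={v↦thunk(4, ∅)}, St=[addR]>
[4] <T=(λw. v), E={v↦thunk(4, ∅)}, St=[thunk :: addR]>
[5] <T=v, E={w↦thunk(v, {v↦thunk(4, ∅)}), v↦thunk(4, ∅)}, St=[addR]>
[6] <T=4, E=∅, St=[addR]>
[7] <T=(7 * -4), E=∅, St=[addL(4)]>
[8] <T=7, E=∅, St=[mulR :: addL(4)]>
[9] <T=-4, E=∅, St=[mulL(7) :: addL(4)]>
→ final value -24

Answer: -24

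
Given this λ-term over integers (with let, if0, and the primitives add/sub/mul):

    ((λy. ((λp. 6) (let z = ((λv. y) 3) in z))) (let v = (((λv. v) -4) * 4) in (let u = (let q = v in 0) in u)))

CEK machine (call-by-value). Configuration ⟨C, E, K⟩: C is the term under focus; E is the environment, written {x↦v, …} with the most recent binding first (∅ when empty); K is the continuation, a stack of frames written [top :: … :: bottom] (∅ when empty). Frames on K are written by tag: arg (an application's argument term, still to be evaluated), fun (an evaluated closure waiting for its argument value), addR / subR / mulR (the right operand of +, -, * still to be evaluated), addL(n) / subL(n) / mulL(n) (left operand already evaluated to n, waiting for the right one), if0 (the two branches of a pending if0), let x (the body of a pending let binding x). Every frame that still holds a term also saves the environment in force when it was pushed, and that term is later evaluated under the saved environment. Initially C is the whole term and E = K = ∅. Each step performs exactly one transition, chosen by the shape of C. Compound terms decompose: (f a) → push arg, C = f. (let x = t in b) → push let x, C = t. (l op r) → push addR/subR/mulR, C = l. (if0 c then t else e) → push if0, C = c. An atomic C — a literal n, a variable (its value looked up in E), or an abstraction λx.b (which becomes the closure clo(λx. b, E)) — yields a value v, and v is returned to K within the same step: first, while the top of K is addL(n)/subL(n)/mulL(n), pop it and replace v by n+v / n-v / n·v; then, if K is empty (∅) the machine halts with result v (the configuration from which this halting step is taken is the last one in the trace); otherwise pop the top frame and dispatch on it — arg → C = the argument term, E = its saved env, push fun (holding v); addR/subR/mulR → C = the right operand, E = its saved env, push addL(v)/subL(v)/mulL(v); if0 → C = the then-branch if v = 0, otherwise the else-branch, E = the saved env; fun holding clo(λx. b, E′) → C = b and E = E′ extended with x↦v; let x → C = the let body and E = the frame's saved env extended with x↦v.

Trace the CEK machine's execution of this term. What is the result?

step 0: <C=((λy. ((λp. 6) (let z = ((λv. y) 3) in z))) (let v = (((λv. v) -4) * 4) in (let u = (let q = v in 0) in u))), E=∅, K=∅>
step 1: <C=(λy. ((λp. 6) (let z = ((λv. y) 3) in z))), E=∅, K=[arg]>
step 2: <C=(let v = (((λv. v) -4) * 4) in (let u = (let q = v in 0) in u)), E=∅, K=[fun]>
step 3: <C=(((λv. v) -4) * 4), E=∅, K=[let v :: fun]>
step 4: <C=((λv. v) -4), E=∅, K=[mulR :: let v :: fun]>
step 5: <C=(λv. v), E=∅, K=[arg :: mulR :: let v :: fun]>
step 6: <C=-4, E=∅, K=[fun :: mulR :: let v :: fun]>
step 7: <C=v, E={v↦-4}, K=[mulR :: let v :: fun]>
step 8: <C=4, E=∅, K=[mulL(-4) :: let v :: fun]>
step 9: <C=(let u = (let q = v in 0) in u), E={v↦-16}, K=[fun]>
step 10: <C=(let q = v in 0), E={v↦-16}, K=[let u :: fun]>
step 11: <C=v, E={v↦-16}, K=[let q :: let u :: fun]>
step 12: <C=0, E={q↦-16, v↦-16}, K=[let u :: fun]>
step 13: <C=u, E={u↦0, v↦-16}, K=[fun]>
step 14: <C=((λp. 6) (let z = ((λv. y) 3) in z)), E={y↦0}, K=∅>
step 15: <C=(λp. 6), E={y↦0}, K=[arg]>
step 16: <C=(let z = ((λv. y) 3) in z), E={y↦0}, K=[fun]>
step 17: <C=((λv. y) 3), E={y↦0}, K=[let z :: fun]>
step 18: <C=(λv. y), E={y↦0}, K=[arg :: let z :: fun]>
step 19: <C=3, E={y↦0}, K=[fun :: let z :: fun]>
step 20: <C=y, E={v↦3, y↦0}, K=[let z :: fun]>
step 21: <C=z, E={z↦0, y↦0}, K=[fun]>
step 22: <C=6, E={p↦0, y↦0}, K=∅>
→ final value 6

Answer: 6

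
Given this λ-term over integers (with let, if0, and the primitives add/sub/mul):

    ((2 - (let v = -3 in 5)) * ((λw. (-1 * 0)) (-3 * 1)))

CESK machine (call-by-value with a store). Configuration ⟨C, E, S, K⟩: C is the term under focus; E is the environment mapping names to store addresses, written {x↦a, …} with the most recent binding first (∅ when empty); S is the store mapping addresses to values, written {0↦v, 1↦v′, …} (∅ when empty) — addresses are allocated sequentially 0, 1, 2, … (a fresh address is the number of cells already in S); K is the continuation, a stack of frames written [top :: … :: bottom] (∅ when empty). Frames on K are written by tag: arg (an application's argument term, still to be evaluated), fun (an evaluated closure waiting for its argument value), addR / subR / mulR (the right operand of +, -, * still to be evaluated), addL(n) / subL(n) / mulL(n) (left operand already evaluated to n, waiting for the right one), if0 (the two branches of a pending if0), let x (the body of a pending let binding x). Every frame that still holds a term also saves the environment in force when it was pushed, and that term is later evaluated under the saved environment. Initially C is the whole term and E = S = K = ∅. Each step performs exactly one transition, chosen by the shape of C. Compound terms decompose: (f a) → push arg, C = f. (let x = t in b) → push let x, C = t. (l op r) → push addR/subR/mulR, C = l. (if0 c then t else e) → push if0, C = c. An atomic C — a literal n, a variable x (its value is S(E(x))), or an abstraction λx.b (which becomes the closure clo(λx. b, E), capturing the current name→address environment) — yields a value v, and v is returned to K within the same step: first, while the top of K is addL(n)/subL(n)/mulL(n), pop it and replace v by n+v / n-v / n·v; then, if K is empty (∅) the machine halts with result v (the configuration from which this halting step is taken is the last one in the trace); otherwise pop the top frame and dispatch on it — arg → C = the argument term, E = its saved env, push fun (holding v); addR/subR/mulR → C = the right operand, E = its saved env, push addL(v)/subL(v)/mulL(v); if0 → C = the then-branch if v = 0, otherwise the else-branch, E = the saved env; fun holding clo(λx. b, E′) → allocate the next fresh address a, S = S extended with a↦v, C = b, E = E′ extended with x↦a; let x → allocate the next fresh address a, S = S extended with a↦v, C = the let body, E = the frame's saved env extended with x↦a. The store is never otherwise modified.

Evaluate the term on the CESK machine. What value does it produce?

step 0: [C=((2 - (let v = -3 in 5)) * ((λw. (-1 * 0)) (-3 * 1))) | E=∅ | S=∅ | K=∅]
step 1: [C=(2 - (let v = -3 in 5)) | E=∅ | S=∅ | K=[mulR]]
step 2: [C=2 | E=∅ | S=∅ | K=[subR :: mulR]]
step 3: [C=(let v = -3 in 5) | E=∅ | S=∅ | K=[subL(2) :: mulR]]
step 4: [C=-3 | E=∅ | S=∅ | K=[let v :: subL(2) :: mulR]]
step 5: [C=5 | E={v↦0} | S={0↦-3} | K=[subL(2) :: mulR]]
step 6: [C=((λw. (-1 * 0)) (-3 * 1)) | E=∅ | S={0↦-3} | K=[mulL(-3)]]
step 7: [C=(λw. (-1 * 0)) | E=∅ | S={0↦-3} | K=[arg :: mulL(-3)]]
step 8: [C=(-3 * 1) | E=∅ | S={0↦-3} | K=[fun :: mulL(-3)]]
step 9: [C=-3 | E=∅ | S={0↦-3} | K=[mulR :: fun :: mulL(-3)]]
step 10: [C=1 | E=∅ | S={0↦-3} | K=[mulL(-3) :: fun :: mulL(-3)]]
step 11: [C=(-1 * 0) | E={w↦1} | S={0↦-3, 1↦-3} | K=[mulL(-3)]]
step 12: [C=-1 | E={w↦1} | S={0↦-3, 1↦-3} | K=[mulR :: mulL(-3)]]
step 13: [C=0 | E={w↦1} | S={0↦-3, 1↦-3} | K=[mulL(-1) :: mulL(-3)]]
→ final value 0

Answer: 0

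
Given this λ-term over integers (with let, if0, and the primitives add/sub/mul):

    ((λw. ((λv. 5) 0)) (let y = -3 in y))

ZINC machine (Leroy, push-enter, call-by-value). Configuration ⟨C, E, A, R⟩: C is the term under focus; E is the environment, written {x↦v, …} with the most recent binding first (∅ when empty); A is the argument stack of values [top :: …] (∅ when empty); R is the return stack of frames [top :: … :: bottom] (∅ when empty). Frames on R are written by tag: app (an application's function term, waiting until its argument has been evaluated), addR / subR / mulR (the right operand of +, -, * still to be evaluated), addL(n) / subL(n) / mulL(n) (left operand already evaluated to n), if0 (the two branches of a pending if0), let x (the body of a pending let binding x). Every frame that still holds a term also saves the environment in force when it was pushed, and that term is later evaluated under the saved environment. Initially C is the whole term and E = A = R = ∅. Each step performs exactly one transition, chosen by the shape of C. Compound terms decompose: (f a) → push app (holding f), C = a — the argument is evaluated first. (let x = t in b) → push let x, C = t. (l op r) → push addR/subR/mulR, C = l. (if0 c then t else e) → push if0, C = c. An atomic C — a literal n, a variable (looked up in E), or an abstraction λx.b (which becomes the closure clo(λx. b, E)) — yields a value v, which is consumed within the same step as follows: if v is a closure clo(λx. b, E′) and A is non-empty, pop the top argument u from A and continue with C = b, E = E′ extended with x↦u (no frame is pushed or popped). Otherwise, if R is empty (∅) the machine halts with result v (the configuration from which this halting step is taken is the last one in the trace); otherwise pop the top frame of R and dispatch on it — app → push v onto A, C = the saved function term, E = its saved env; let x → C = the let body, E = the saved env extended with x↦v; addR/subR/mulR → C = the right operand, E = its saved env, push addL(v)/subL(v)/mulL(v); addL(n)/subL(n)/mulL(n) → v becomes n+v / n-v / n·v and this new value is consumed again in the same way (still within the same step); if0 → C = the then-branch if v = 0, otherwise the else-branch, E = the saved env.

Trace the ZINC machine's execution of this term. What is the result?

[0] <C=((λw. ((λv. 5) 0)) (let y = -3 in y)), E=∅, A=∅, R=∅>
[1] <C=(let y = -3 in y), E=∅, A=∅, R=[app]>
[2] <C=-3, E=∅, A=∅, R=[let y :: app]>
[3] <C=y, E={y↦-3}, A=∅, R=[app]>
[4] <C=(λw. ((λv. 5) 0)), E=∅, A=[-3], R=∅>
[5] <C=((λv. 5) 0), E={w↦-3}, A=∅, R=∅>
[6] <C=0, E={w↦-3}, A=∅, R=[app]>
[7] <C=(λv. 5), E={w↦-3}, A=[0], R=∅>
[8] <C=5, E={v↦0, w↦-3}, A=∅, R=∅>
→ final value 5

Answer: 5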